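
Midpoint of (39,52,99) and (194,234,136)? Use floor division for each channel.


Midpoint: each channel = ⌊(C₁+C₂)/2⌋
R: ⌊(39+194)/2⌋ = 116
G: ⌊(52+234)/2⌋ = 143
B: ⌊(99+136)/2⌋ = 117
= RGB(116, 143, 117)


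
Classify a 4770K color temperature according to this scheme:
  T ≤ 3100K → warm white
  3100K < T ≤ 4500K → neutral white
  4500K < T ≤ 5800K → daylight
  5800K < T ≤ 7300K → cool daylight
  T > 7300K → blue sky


Temperature: 4770K
4500K < 4770K ≤ 5800K → daylight
Classification: daylight


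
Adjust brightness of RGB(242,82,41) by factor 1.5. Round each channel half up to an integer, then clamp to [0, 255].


Multiply each channel by 1.5, round half up, clamp to [0, 255]
R: 242×1.5 = 363 → clamp → 255
G: 82×1.5 = 123
B: 41×1.5 = 61.5 → round → 62
= RGB(255, 123, 62)


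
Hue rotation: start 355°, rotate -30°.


New hue = (H + rotation) mod 360
New hue = (355 -30) mod 360
= 325 mod 360
= 325°


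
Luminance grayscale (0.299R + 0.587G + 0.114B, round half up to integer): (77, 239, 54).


Gray = 0.299×R + 0.587×G + 0.114×B
Gray = 0.299×77 + 0.587×239 + 0.114×54
Gray = 23.023 + 140.293 + 6.156
Gray = 169.472 → round half up → 169
Gray = 169


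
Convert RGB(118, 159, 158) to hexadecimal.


R = 118 → 76 (hex)
G = 159 → 9F (hex)
B = 158 → 9E (hex)
Hex = #769F9E


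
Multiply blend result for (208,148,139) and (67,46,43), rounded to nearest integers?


Multiply: C = A×B/255, rounded to nearest integer
R: 208×67/255 = 13936/255 ≈ 54.651 → 55
G: 148×46/255 = 6808/255 ≈ 26.698 → 27
B: 139×43/255 = 5977/255 ≈ 23.439 → 23
= RGB(55, 27, 23)


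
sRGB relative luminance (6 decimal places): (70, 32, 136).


Linearize each channel (sRGB transfer function): c = v/255; c_lin = c/12.92 if c ≤ 0.04045, else ((c+0.055)/1.055)^2.4
  R: 70/255 ≈ 0.274510 > 0.04045 → ((0.274510+0.055)/1.055)^2.4 ≈ 0.061246
  G: 32/255 ≈ 0.125490 > 0.04045 → ((0.125490+0.055)/1.055)^2.4 ≈ 0.014444
  B: 136/255 ≈ 0.533333 > 0.04045 → ((0.533333+0.055)/1.055)^2.4 ≈ 0.246201
R_lin = 0.061246, G_lin = 0.014444, B_lin = 0.246201
L = 0.2126×R + 0.7152×G + 0.0722×B
L = 0.2126×0.061246 + 0.7152×0.014444 + 0.0722×0.246201
L ≈ 0.041127


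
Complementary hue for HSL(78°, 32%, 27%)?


Complement = opposite side of color wheel = hue + 180°
H' = (78 + 180) mod 360 = 258°
S and L unchanged.
= HSL(258°, 32%, 27%)


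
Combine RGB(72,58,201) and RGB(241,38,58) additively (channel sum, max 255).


Additive: each channel = min(255, C₁+C₂)
R: 72+241 = 313 → 255
G: 58+38 = 96 → 96
B: 201+58 = 259 → 255
= RGB(255, 96, 255)


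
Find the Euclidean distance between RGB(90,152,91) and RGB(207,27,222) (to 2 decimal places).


d = √[(R₁-R₂)² + (G₁-G₂)² + (B₁-B₂)²]
d = √[(90-207)² + (152-27)² + (91-222)²]
d = √[13689 + 15625 + 17161]
d = √46475
d ≈ 215.58


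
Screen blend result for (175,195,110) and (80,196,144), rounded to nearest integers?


Screen: C = 255 - (255-A)×(255-B)/255, rounded to nearest integer
R: 255 - (255-175)×(255-80)/255 = 255 - 14000/255 ≈ 255 - 54.902 = 200.098 → 200
G: 255 - (255-195)×(255-196)/255 = 255 - 3540/255 ≈ 255 - 13.882 = 241.118 → 241
B: 255 - (255-110)×(255-144)/255 = 255 - 16095/255 ≈ 255 - 63.118 = 191.882 → 192
= RGB(200, 241, 192)


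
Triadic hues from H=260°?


Triadic: equally spaced at 120° intervals
H1 = 260°
H2 = (260 + 120) mod 360 = 20°
H3 = (260 + 240) mod 360 = 140°
Triadic = 260°, 20°, 140°


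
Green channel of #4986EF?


Color: #4986EF
R = 49 = 73
G = 86 = 134
B = EF = 239
Green = 134


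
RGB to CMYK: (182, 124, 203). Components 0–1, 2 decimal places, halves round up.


R'=182/255≈0.7137, G'=124/255≈0.4863, B'=203/255≈0.7961
K = 1 - max(R',G',B') = 1 - 203/255 = 52/255 = 0.20392… → 0.20
(1-R'-K)/(1-K) simplifies to (max-R)/max with max = 203:
C = (203-182)/203 = 21/203 = 0.10344… → 0.10
M = (203-124)/203 = 79/203 = 0.38916… → 0.39
Y = (203-203)/203 = 0/203 = 0 → 0.00
= CMYK(0.10, 0.39, 0.00, 0.20)


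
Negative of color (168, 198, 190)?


Invert: (255-R, 255-G, 255-B)
R: 255-168 = 87
G: 255-198 = 57
B: 255-190 = 65
= RGB(87, 57, 65)


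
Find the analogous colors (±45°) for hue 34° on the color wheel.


Base hue: 34°
Left analog: (34 - 45) mod 360 = 349°
Right analog: (34 + 45) mod 360 = 79°
Analogous hues = 349° and 79°


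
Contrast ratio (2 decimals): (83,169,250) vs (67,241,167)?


Linearize each sRGB channel c=v/255: c/12.92 if c ≤ 0.04045 else ((c+0.055)/1.055)^2.4
L = 0.2126×R_lin + 0.7152×G_lin + 0.0722×B_lin
Color 1 (83,169,250):
  R=83: 83/255≈0.3255 > 0.04045 → ((0.3255+0.055)/1.055)^2.4 ≈ 0.08650
  G=169: 169/255≈0.6627 > 0.04045 → ((0.6627+0.055)/1.055)^2.4 ≈ 0.39676
  B=250: 250/255≈0.9804 > 0.04045 → ((0.9804+0.055)/1.055)^2.4 ≈ 0.95597
  L1 = 0.2126×0.08650 + 0.7152×0.39676 + 0.0722×0.95597 ≈ 0.37117
Color 2 (67,241,167):
  R=67: 67/255≈0.2627 > 0.04045 → ((0.2627+0.055)/1.055)^2.4 ≈ 0.05613
  G=241: 241/255≈0.9451 > 0.04045 → ((0.9451+0.055)/1.055)^2.4 ≈ 0.87962
  B=167: 167/255≈0.6549 > 0.04045 → ((0.6549+0.055)/1.055)^2.4 ≈ 0.38643
  L2 = 0.2126×0.05613 + 0.7152×0.87962 + 0.0722×0.38643 ≈ 0.66894
Lighter = 0.66894, Darker = 0.37117
Ratio = (L_lighter + 0.05) / (L_darker + 0.05)
Ratio = (0.66894 + 0.05) / (0.37117 + 0.05) = 0.71894 / 0.42117 ≈ 1.7070
Ratio ≈ 1.71:1


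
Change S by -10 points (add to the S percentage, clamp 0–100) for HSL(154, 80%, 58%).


Original S = 80%
Adjustment = -10 percentage points
New S = 80 + (-10) = 70
Clamp to [0, 100] → 70
= HSL(154°, 70%, 58%)


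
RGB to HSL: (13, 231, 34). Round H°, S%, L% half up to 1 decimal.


Normalize: R'=13/255≈0.0510, G'=231/255≈0.9059, B'=34/255≈0.1333
Max=231/255, Min=13/255, Δ=Max-Min=218/255
L = (Max+Min)/2 = (231+13)/510 = 244/510 = 0.47843… → L = 47.8%
L ≤ 0.5 → S = Δ/(Max+Min) = 218/(231+13) = 218/244 = 0.89344… → S = 89.3%
(the 1/255 factors cancel in S and H, so raw channel differences can be used)
Max is G' → H = 60 × ((B-R)/Δ + 2) = 60 × ((34-13)/218 + 2)
  21/218 + 2 = 0.0963… + 2 = 2.0963…
  H = 60 × 2.0963… = 125.779…° → H = 125.8°
= HSL(125.8°, 89.3%, 47.8%)


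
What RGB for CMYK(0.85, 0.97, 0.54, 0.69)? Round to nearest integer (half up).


R = 255 × (1-C) × (1-K) = 255 × 0.15 × 0.31 = 11.8575 → 12
G = 255 × (1-M) × (1-K) = 255 × 0.03 × 0.31 = 2.3715 → 2
B = 255 × (1-Y) × (1-K) = 255 × 0.46 × 0.31 = 36.363 → 36
= RGB(12, 2, 36)


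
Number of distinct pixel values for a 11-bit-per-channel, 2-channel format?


Total bits = 11 bits/channel × 2 channels = 22 bits
Distinct pixel values = 2^22
= 4,194,304 pixel values


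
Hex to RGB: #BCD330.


BC → 188 (R)
D3 → 211 (G)
30 → 48 (B)
= RGB(188, 211, 48)


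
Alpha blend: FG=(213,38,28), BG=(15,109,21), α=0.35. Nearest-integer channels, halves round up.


C = α×F + (1-α)×B, with 1-α = 0.65
R: 0.35×213 + 0.65×15 = 74.55 + 9.75 = 84.30 → 84
G: 0.35×38 + 0.65×109 = 13.30 + 70.85 = 84.15 → 84
B: 0.35×28 + 0.65×21 = 9.80 + 13.65 = 23.45 → 23
= RGB(84, 84, 23)


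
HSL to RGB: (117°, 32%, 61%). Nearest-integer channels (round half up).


H=117°, S=0.32, L=0.61
C = (1-|2L-1|)×S = (1-|0.22|)×0.32 = 0.2496
H' = H/60 = 117/60 ≈ 1.9500; X = C×(1-|H' mod 2 - 1|) = 0.01248
m = L - C/2 = 0.61 - 0.1248 = 0.4852
Sector ⌊H'⌋ = 1 → (R',G',B') = (0.01248, 0.2496, 0.0)
RGB = ((R'+m)×255, (G'+m)×255, (B'+m)×255) = (126.9084, 187.374, 123.726)
Round half up → RGB(127, 187, 124)


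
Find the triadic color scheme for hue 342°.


Triadic: equally spaced at 120° intervals
H1 = 342°
H2 = (342 + 120) mod 360 = 102°
H3 = (342 + 240) mod 360 = 222°
Triadic = 342°, 102°, 222°


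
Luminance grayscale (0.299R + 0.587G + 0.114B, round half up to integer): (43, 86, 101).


Gray = 0.299×R + 0.587×G + 0.114×B
Gray = 0.299×43 + 0.587×86 + 0.114×101
Gray = 12.857 + 50.482 + 11.514
Gray = 74.853 → round half up → 75
Gray = 75


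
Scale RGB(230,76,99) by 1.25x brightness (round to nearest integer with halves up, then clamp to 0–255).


Multiply each channel by 1.25, round half up, clamp to [0, 255]
R: 230×1.25 = 287.5 → round → 288 → clamp → 255
G: 76×1.25 = 95
B: 99×1.25 = 123.75 → round → 124
= RGB(255, 95, 124)


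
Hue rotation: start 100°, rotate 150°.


New hue = (H + rotation) mod 360
New hue = (100 + 150) mod 360
= 250 mod 360
= 250°


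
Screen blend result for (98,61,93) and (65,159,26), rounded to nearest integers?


Screen: C = 255 - (255-A)×(255-B)/255, rounded to nearest integer
R: 255 - (255-98)×(255-65)/255 = 255 - 29830/255 ≈ 255 - 116.980 = 138.020 → 138
G: 255 - (255-61)×(255-159)/255 = 255 - 18624/255 ≈ 255 - 73.035 = 181.965 → 182
B: 255 - (255-93)×(255-26)/255 = 255 - 37098/255 ≈ 255 - 145.482 = 109.518 → 110
= RGB(138, 182, 110)


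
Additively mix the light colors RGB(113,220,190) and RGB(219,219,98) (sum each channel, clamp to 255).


Additive: each channel = min(255, C₁+C₂)
R: 113+219 = 332 → 255
G: 220+219 = 439 → 255
B: 190+98 = 288 → 255
= RGB(255, 255, 255)


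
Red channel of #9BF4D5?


Color: #9BF4D5
R = 9B = 155
G = F4 = 244
B = D5 = 213
Red = 155


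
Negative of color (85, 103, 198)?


Invert: (255-R, 255-G, 255-B)
R: 255-85 = 170
G: 255-103 = 152
B: 255-198 = 57
= RGB(170, 152, 57)


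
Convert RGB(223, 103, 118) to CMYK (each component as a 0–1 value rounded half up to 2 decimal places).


R'=223/255≈0.8745, G'=103/255≈0.4039, B'=118/255≈0.4627
K = 1 - max(R',G',B') = 1 - 223/255 = 32/255 = 0.12549… → 0.13
(1-R'-K)/(1-K) simplifies to (max-R)/max with max = 223:
C = (223-223)/223 = 0/223 = 0 → 0.00
M = (223-103)/223 = 120/223 = 0.53811… → 0.54
Y = (223-118)/223 = 105/223 = 0.47085… → 0.47
= CMYK(0.00, 0.54, 0.47, 0.13)


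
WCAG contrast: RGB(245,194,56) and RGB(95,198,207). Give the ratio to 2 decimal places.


Linearize each sRGB channel c=v/255: c/12.92 if c ≤ 0.04045 else ((c+0.055)/1.055)^2.4
L = 0.2126×R_lin + 0.7152×G_lin + 0.0722×B_lin
Color 1 (245,194,56):
  R=245: 245/255≈0.9608 > 0.04045 → ((0.9608+0.055)/1.055)^2.4 ≈ 0.91310
  G=194: 194/255≈0.7608 > 0.04045 → ((0.7608+0.055)/1.055)^2.4 ≈ 0.53948
  B=56: 56/255≈0.2196 > 0.04045 → ((0.2196+0.055)/1.055)^2.4 ≈ 0.03955
  L1 = 0.2126×0.91310 + 0.7152×0.53948 + 0.0722×0.03955 ≈ 0.58282
Color 2 (95,198,207):
  R=95: 95/255≈0.3725 > 0.04045 → ((0.3725+0.055)/1.055)^2.4 ≈ 0.11444
  G=198: 198/255≈0.7765 > 0.04045 → ((0.7765+0.055)/1.055)^2.4 ≈ 0.56471
  B=207: 207/255≈0.8118 > 0.04045 → ((0.8118+0.055)/1.055)^2.4 ≈ 0.62396
  L2 = 0.2126×0.11444 + 0.7152×0.56471 + 0.0722×0.62396 ≈ 0.47326
Lighter = 0.58282, Darker = 0.47326
Ratio = (L_lighter + 0.05) / (L_darker + 0.05)
Ratio = (0.58282 + 0.05) / (0.47326 + 0.05) = 0.63282 / 0.52326 ≈ 1.2094
Ratio ≈ 1.21:1


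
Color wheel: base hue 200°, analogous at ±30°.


Base hue: 200°
Left analog: (200 - 30) mod 360 = 170°
Right analog: (200 + 30) mod 360 = 230°
Analogous hues = 170° and 230°


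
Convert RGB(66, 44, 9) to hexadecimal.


R = 66 → 42 (hex)
G = 44 → 2C (hex)
B = 9 → 09 (hex)
Hex = #422C09


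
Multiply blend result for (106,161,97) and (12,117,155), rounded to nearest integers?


Multiply: C = A×B/255, rounded to nearest integer
R: 106×12/255 = 1272/255 ≈ 4.988 → 5
G: 161×117/255 = 18837/255 ≈ 73.871 → 74
B: 97×155/255 = 15035/255 ≈ 58.961 → 59
= RGB(5, 74, 59)


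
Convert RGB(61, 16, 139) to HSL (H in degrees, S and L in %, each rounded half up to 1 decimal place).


Normalize: R'=61/255≈0.2392, G'=16/255≈0.0627, B'=139/255≈0.5451
Max=139/255, Min=16/255, Δ=Max-Min=123/255
L = (Max+Min)/2 = (139+16)/510 = 155/510 = 0.30392… → L = 30.4%
L ≤ 0.5 → S = Δ/(Max+Min) = 123/(139+16) = 123/155 = 0.79354… → S = 79.4%
(the 1/255 factors cancel in S and H, so raw channel differences can be used)
Max is B' → H = 60 × ((R-G)/Δ + 4) = 60 × ((61-16)/123 + 4)
  45/123 + 4 = 0.3658… + 4 = 4.3658…
  H = 60 × 4.3658… = 261.951…° → H = 262.0°
= HSL(262.0°, 79.4%, 30.4%)


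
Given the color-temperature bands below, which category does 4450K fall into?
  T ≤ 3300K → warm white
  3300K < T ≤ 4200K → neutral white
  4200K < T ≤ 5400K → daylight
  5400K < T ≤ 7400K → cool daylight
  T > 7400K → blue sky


Temperature: 4450K
4200K < 4450K ≤ 5400K → daylight
Classification: daylight


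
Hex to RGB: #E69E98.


E6 → 230 (R)
9E → 158 (G)
98 → 152 (B)
= RGB(230, 158, 152)


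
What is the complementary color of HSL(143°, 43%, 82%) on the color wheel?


Complement = opposite side of color wheel = hue + 180°
H' = (143 + 180) mod 360 = 323°
S and L unchanged.
= HSL(323°, 43%, 82%)


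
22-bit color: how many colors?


Colors = 2^bits = 2^22
= 4,194,304 colors


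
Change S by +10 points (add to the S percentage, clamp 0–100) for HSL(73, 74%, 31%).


Original S = 74%
Adjustment = +10 percentage points
New S = 74 + (10) = 84
Clamp to [0, 100] → 84
= HSL(73°, 84%, 31%)


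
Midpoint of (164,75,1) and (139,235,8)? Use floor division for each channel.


Midpoint: each channel = ⌊(C₁+C₂)/2⌋
R: ⌊(164+139)/2⌋ = 151
G: ⌊(75+235)/2⌋ = 155
B: ⌊(1+8)/2⌋ = 4
= RGB(151, 155, 4)


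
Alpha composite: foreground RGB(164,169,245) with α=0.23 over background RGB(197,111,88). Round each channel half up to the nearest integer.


C = α×F + (1-α)×B, with 1-α = 0.77
R: 0.23×164 + 0.77×197 = 37.72 + 151.69 = 189.41 → 189
G: 0.23×169 + 0.77×111 = 38.87 + 85.47 = 124.34 → 124
B: 0.23×245 + 0.77×88 = 56.35 + 67.76 = 124.11 → 124
= RGB(189, 124, 124)


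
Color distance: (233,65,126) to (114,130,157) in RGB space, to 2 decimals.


d = √[(R₁-R₂)² + (G₁-G₂)² + (B₁-B₂)²]
d = √[(233-114)² + (65-130)² + (126-157)²]
d = √[14161 + 4225 + 961]
d = √19347
d ≈ 139.09


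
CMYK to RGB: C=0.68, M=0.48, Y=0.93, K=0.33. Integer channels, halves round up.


R = 255 × (1-C) × (1-K) = 255 × 0.32 × 0.67 = 54.672 → 55
G = 255 × (1-M) × (1-K) = 255 × 0.52 × 0.67 = 88.842 → 89
B = 255 × (1-Y) × (1-K) = 255 × 0.07 × 0.67 = 11.9595 → 12
= RGB(55, 89, 12)


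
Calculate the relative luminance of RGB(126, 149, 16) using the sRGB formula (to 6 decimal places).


Linearize each channel (sRGB transfer function): c = v/255; c_lin = c/12.92 if c ≤ 0.04045, else ((c+0.055)/1.055)^2.4
  R: 126/255 ≈ 0.494118 > 0.04045 → ((0.494118+0.055)/1.055)^2.4 ≈ 0.208637
  G: 149/255 ≈ 0.584314 > 0.04045 → ((0.584314+0.055)/1.055)^2.4 ≈ 0.300544
  B: 16/255 ≈ 0.062745 > 0.04045 → ((0.062745+0.055)/1.055)^2.4 ≈ 0.005182
R_lin = 0.208637, G_lin = 0.300544, B_lin = 0.005182
L = 0.2126×R + 0.7152×G + 0.0722×B
L = 0.2126×0.208637 + 0.7152×0.300544 + 0.0722×0.005182
L ≈ 0.259679


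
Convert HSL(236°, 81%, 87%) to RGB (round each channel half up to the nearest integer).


H=236°, S=0.81, L=0.87
C = (1-|2L-1|)×S = (1-|0.74|)×0.81 = 0.2106
H' = H/60 = 236/60 ≈ 3.9333; X = C×(1-|H' mod 2 - 1|) = 0.01404
m = L - C/2 = 0.87 - 0.1053 = 0.7647
Sector ⌊H'⌋ = 3 → (R',G',B') = (0.0, 0.01404, 0.2106)
RGB = ((R'+m)×255, (G'+m)×255, (B'+m)×255) = (194.9985, 198.5787, 248.7015)
Round half up → RGB(195, 199, 249)


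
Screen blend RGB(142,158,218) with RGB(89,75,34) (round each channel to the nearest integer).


Screen: C = 255 - (255-A)×(255-B)/255, rounded to nearest integer
R: 255 - (255-142)×(255-89)/255 = 255 - 18758/255 ≈ 255 - 73.561 = 181.439 → 181
G: 255 - (255-158)×(255-75)/255 = 255 - 17460/255 ≈ 255 - 68.471 = 186.529 → 187
B: 255 - (255-218)×(255-34)/255 = 255 - 8177/255 ≈ 255 - 32.067 = 222.933 → 223
= RGB(181, 187, 223)


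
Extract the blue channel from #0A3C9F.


Color: #0A3C9F
R = 0A = 10
G = 3C = 60
B = 9F = 159
Blue = 159


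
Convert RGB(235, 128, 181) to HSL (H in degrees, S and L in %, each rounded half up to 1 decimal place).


Normalize: R'=235/255≈0.9216, G'=128/255≈0.5020, B'=181/255≈0.7098
Max=235/255, Min=128/255, Δ=Max-Min=107/255
L = (Max+Min)/2 = (235+128)/510 = 363/510 = 0.71176… → L = 71.2%
L > 0.5 → S = Δ/(2-Max-Min) = 107/(510-235-128) = 107/147 = 0.72789… → S = 72.8%
(the 1/255 factors cancel in S and H, so raw channel differences can be used)
Max is R' → H = 60 × (((G-B)/Δ) mod 6) = 60 × (((128-181)/107) mod 6)
  (-53)/107 = -0.4953…; negative, so add 6 → 5.5046…
  H = 60 × 5.5046… = 330.280…° → H = 330.3°
= HSL(330.3°, 72.8%, 71.2%)


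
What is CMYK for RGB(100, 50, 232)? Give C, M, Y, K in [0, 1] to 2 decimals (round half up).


R'=100/255≈0.3922, G'=50/255≈0.1961, B'=232/255≈0.9098
K = 1 - max(R',G',B') = 1 - 232/255 = 23/255 = 0.09019… → 0.09
(1-R'-K)/(1-K) simplifies to (max-R)/max with max = 232:
C = (232-100)/232 = 132/232 = 0.56896… → 0.57
M = (232-50)/232 = 182/232 = 0.78448… → 0.78
Y = (232-232)/232 = 0/232 = 0 → 0.00
= CMYK(0.57, 0.78, 0.00, 0.09)


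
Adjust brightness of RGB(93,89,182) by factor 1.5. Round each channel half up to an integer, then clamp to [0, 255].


Multiply each channel by 1.5, round half up, clamp to [0, 255]
R: 93×1.5 = 139.5 → round → 140
G: 89×1.5 = 133.5 → round → 134
B: 182×1.5 = 273 → clamp → 255
= RGB(140, 134, 255)


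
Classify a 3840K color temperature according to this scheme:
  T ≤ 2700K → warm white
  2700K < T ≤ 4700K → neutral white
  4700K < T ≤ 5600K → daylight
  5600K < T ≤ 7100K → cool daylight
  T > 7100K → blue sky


Temperature: 3840K
2700K < 3840K ≤ 4700K → neutral white
Classification: neutral white


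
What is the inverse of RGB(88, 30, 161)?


Invert: (255-R, 255-G, 255-B)
R: 255-88 = 167
G: 255-30 = 225
B: 255-161 = 94
= RGB(167, 225, 94)


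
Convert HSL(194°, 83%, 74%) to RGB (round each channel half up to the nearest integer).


H=194°, S=0.83, L=0.74
C = (1-|2L-1|)×S = (1-|0.48|)×0.83 = 0.4316
H' = H/60 = 194/60 ≈ 3.2333; X = C×(1-|H' mod 2 - 1|) ≈ 0.3309
m = L - C/2 = 0.74 - 0.2158 = 0.5242
Sector ⌊H'⌋ = 3 → (R',G',B') = (0.0, ≈0.3309, 0.4316)
RGB = ((R'+m)×255, (G'+m)×255, (B'+m)×255) = (133.671, 218.0488, 243.729)
Round half up → RGB(134, 218, 244)


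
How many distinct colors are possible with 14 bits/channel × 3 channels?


Total bits = 14 bits/channel × 3 channels = 42 bits
Distinct colors = 2^42
= 4,398,046,511,104 colors


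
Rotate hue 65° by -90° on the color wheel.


New hue = (H + rotation) mod 360
New hue = (65 -90) mod 360
= -25 mod 360
= 335°


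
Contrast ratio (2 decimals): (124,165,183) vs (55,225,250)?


Linearize each sRGB channel c=v/255: c/12.92 if c ≤ 0.04045 else ((c+0.055)/1.055)^2.4
L = 0.2126×R_lin + 0.7152×G_lin + 0.0722×B_lin
Color 1 (124,165,183):
  R=124: 124/255≈0.4863 > 0.04045 → ((0.4863+0.055)/1.055)^2.4 ≈ 0.20156
  G=165: 165/255≈0.6471 > 0.04045 → ((0.6471+0.055)/1.055)^2.4 ≈ 0.37626
  B=183: 183/255≈0.7176 > 0.04045 → ((0.7176+0.055)/1.055)^2.4 ≈ 0.47353
  L1 = 0.2126×0.20156 + 0.7152×0.37626 + 0.0722×0.47353 ≈ 0.34614
Color 2 (55,225,250):
  R=55: 55/255≈0.2157 > 0.04045 → ((0.2157+0.055)/1.055)^2.4 ≈ 0.03820
  G=225: 225/255≈0.8824 > 0.04045 → ((0.8824+0.055)/1.055)^2.4 ≈ 0.75294
  B=250: 250/255≈0.9804 > 0.04045 → ((0.9804+0.055)/1.055)^2.4 ≈ 0.95597
  L2 = 0.2126×0.03820 + 0.7152×0.75294 + 0.0722×0.95597 ≈ 0.61565
Lighter = 0.61565, Darker = 0.34614
Ratio = (L_lighter + 0.05) / (L_darker + 0.05)
Ratio = (0.61565 + 0.05) / (0.34614 + 0.05) = 0.66565 / 0.39614 ≈ 1.6803
Ratio ≈ 1.68:1


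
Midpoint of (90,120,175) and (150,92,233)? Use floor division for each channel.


Midpoint: each channel = ⌊(C₁+C₂)/2⌋
R: ⌊(90+150)/2⌋ = 120
G: ⌊(120+92)/2⌋ = 106
B: ⌊(175+233)/2⌋ = 204
= RGB(120, 106, 204)


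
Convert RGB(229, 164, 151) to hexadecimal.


R = 229 → E5 (hex)
G = 164 → A4 (hex)
B = 151 → 97 (hex)
Hex = #E5A497


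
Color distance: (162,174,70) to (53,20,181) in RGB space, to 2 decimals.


d = √[(R₁-R₂)² + (G₁-G₂)² + (B₁-B₂)²]
d = √[(162-53)² + (174-20)² + (70-181)²]
d = √[11881 + 23716 + 12321]
d = √47918
d ≈ 218.90


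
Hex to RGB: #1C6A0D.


1C → 28 (R)
6A → 106 (G)
0D → 13 (B)
= RGB(28, 106, 13)


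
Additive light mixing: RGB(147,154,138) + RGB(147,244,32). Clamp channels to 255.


Additive: each channel = min(255, C₁+C₂)
R: 147+147 = 294 → 255
G: 154+244 = 398 → 255
B: 138+32 = 170 → 170
= RGB(255, 255, 170)


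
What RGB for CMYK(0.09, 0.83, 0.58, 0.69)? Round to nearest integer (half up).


R = 255 × (1-C) × (1-K) = 255 × 0.91 × 0.31 = 71.9355 → 72
G = 255 × (1-M) × (1-K) = 255 × 0.17 × 0.31 = 13.4385 → 13
B = 255 × (1-Y) × (1-K) = 255 × 0.42 × 0.31 = 33.201 → 33
= RGB(72, 13, 33)


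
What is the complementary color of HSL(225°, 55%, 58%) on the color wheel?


Complement = opposite side of color wheel = hue + 180°
H' = (225 + 180) mod 360 = 45°
S and L unchanged.
= HSL(45°, 55%, 58%)


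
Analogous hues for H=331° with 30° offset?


Base hue: 331°
Left analog: (331 - 30) mod 360 = 301°
Right analog: (331 + 30) mod 360 = 1°
Analogous hues = 301° and 1°


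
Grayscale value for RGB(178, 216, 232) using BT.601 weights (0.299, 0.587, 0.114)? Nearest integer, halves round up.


Gray = 0.299×R + 0.587×G + 0.114×B
Gray = 0.299×178 + 0.587×216 + 0.114×232
Gray = 53.222 + 126.792 + 26.448
Gray = 206.462 → round half up → 206
Gray = 206


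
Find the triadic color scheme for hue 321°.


Triadic: equally spaced at 120° intervals
H1 = 321°
H2 = (321 + 120) mod 360 = 81°
H3 = (321 + 240) mod 360 = 201°
Triadic = 321°, 81°, 201°


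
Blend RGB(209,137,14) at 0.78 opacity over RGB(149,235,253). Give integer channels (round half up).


C = α×F + (1-α)×B, with 1-α = 0.22
R: 0.78×209 + 0.22×149 = 163.02 + 32.78 = 195.80 → 196
G: 0.78×137 + 0.22×235 = 106.86 + 51.70 = 158.56 → 159
B: 0.78×14 + 0.22×253 = 10.92 + 55.66 = 66.58 → 67
= RGB(196, 159, 67)


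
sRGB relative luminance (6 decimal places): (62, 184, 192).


Linearize each channel (sRGB transfer function): c = v/255; c_lin = c/12.92 if c ≤ 0.04045, else ((c+0.055)/1.055)^2.4
  R: 62/255 ≈ 0.243137 > 0.04045 → ((0.243137+0.055)/1.055)^2.4 ≈ 0.048172
  G: 184/255 ≈ 0.721569 > 0.04045 → ((0.721569+0.055)/1.055)^2.4 ≈ 0.479320
  B: 192/255 ≈ 0.752941 > 0.04045 → ((0.752941+0.055)/1.055)^2.4 ≈ 0.527115
R_lin = 0.048172, G_lin = 0.479320, B_lin = 0.527115
L = 0.2126×R + 0.7152×G + 0.0722×B
L = 0.2126×0.048172 + 0.7152×0.479320 + 0.0722×0.527115
L ≈ 0.391109


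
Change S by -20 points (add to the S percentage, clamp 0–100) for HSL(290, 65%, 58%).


Original S = 65%
Adjustment = -20 percentage points
New S = 65 + (-20) = 45
Clamp to [0, 100] → 45
= HSL(290°, 45%, 58%)


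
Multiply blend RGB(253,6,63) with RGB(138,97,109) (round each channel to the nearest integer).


Multiply: C = A×B/255, rounded to nearest integer
R: 253×138/255 = 34914/255 ≈ 136.918 → 137
G: 6×97/255 = 582/255 ≈ 2.282 → 2
B: 63×109/255 = 6867/255 ≈ 26.929 → 27
= RGB(137, 2, 27)


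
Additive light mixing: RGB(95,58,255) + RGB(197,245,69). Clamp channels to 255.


Additive: each channel = min(255, C₁+C₂)
R: 95+197 = 292 → 255
G: 58+245 = 303 → 255
B: 255+69 = 324 → 255
= RGB(255, 255, 255)


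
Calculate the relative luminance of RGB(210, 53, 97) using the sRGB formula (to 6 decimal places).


Linearize each channel (sRGB transfer function): c = v/255; c_lin = c/12.92 if c ≤ 0.04045, else ((c+0.055)/1.055)^2.4
  R: 210/255 ≈ 0.823529 > 0.04045 → ((0.823529+0.055)/1.055)^2.4 ≈ 0.644480
  G: 53/255 ≈ 0.207843 > 0.04045 → ((0.207843+0.055)/1.055)^2.4 ≈ 0.035601
  B: 97/255 ≈ 0.380392 > 0.04045 → ((0.380392+0.055)/1.055)^2.4 ≈ 0.119538
R_lin = 0.644480, G_lin = 0.035601, B_lin = 0.119538
L = 0.2126×R + 0.7152×G + 0.0722×B
L = 0.2126×0.644480 + 0.7152×0.035601 + 0.0722×0.119538
L ≈ 0.171109


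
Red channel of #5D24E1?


Color: #5D24E1
R = 5D = 93
G = 24 = 36
B = E1 = 225
Red = 93


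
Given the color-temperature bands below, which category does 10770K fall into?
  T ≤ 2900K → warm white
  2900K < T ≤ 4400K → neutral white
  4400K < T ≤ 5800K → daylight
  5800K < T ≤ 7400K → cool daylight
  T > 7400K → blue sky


Temperature: 10770K
10770K > 7400K → blue sky
Classification: blue sky


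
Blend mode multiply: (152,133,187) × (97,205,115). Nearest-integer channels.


Multiply: C = A×B/255, rounded to nearest integer
R: 152×97/255 = 14744/255 ≈ 57.820 → 58
G: 133×205/255 = 27265/255 ≈ 106.922 → 107
B: 187×115/255 = 21505/255 ≈ 84.333 → 84
= RGB(58, 107, 84)


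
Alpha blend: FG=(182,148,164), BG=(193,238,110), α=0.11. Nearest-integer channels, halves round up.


C = α×F + (1-α)×B, with 1-α = 0.89
R: 0.11×182 + 0.89×193 = 20.02 + 171.77 = 191.79 → 192
G: 0.11×148 + 0.89×238 = 16.28 + 211.82 = 228.10 → 228
B: 0.11×164 + 0.89×110 = 18.04 + 97.90 = 115.94 → 116
= RGB(192, 228, 116)


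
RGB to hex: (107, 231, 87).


R = 107 → 6B (hex)
G = 231 → E7 (hex)
B = 87 → 57 (hex)
Hex = #6BE757


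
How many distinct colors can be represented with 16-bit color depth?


Colors = 2^bits = 2^16
= 65,536 colors


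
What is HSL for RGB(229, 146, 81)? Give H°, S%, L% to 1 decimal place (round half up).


Normalize: R'=229/255≈0.8980, G'=146/255≈0.5725, B'=81/255≈0.3176
Max=229/255, Min=81/255, Δ=Max-Min=148/255
L = (Max+Min)/2 = (229+81)/510 = 310/510 = 0.60784… → L = 60.8%
L > 0.5 → S = Δ/(2-Max-Min) = 148/(510-229-81) = 148/200 = 0.74 → S = 74.0%
(the 1/255 factors cancel in S and H, so raw channel differences can be used)
Max is R' → H = 60 × (((G-B)/Δ) mod 6) = 60 × (((146-81)/148) mod 6)
  65/148 = 0.4391…
  H = 60 × 0.4391… = 26.351…° → H = 26.4°
= HSL(26.4°, 74.0%, 60.8%)


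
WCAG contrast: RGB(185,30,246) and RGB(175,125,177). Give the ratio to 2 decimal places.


Linearize each sRGB channel c=v/255: c/12.92 if c ≤ 0.04045 else ((c+0.055)/1.055)^2.4
L = 0.2126×R_lin + 0.7152×G_lin + 0.0722×B_lin
Color 1 (185,30,246):
  R=185: 185/255≈0.7255 > 0.04045 → ((0.7255+0.055)/1.055)^2.4 ≈ 0.48515
  G=30: 30/255≈0.1176 > 0.04045 → ((0.1176+0.055)/1.055)^2.4 ≈ 0.01298
  B=246: 246/255≈0.9647 > 0.04045 → ((0.9647+0.055)/1.055)^2.4 ≈ 0.92158
  L1 = 0.2126×0.48515 + 0.7152×0.01298 + 0.0722×0.92158 ≈ 0.17897
Color 2 (175,125,177):
  R=175: 175/255≈0.6863 > 0.04045 → ((0.6863+0.055)/1.055)^2.4 ≈ 0.42869
  G=125: 125/255≈0.4902 > 0.04045 → ((0.4902+0.055)/1.055)^2.4 ≈ 0.20508
  B=177: 177/255≈0.6941 > 0.04045 → ((0.6941+0.055)/1.055)^2.4 ≈ 0.43966
  L2 = 0.2126×0.42869 + 0.7152×0.20508 + 0.0722×0.43966 ≈ 0.26956
Lighter = 0.26956, Darker = 0.17897
Ratio = (L_lighter + 0.05) / (L_darker + 0.05)
Ratio = (0.26956 + 0.05) / (0.17897 + 0.05) = 0.31956 / 0.22897 ≈ 1.3956
Ratio ≈ 1.40:1


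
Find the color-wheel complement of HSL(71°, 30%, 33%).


Complement = opposite side of color wheel = hue + 180°
H' = (71 + 180) mod 360 = 251°
S and L unchanged.
= HSL(251°, 30%, 33%)


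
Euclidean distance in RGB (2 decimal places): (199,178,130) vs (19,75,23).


d = √[(R₁-R₂)² + (G₁-G₂)² + (B₁-B₂)²]
d = √[(199-19)² + (178-75)² + (130-23)²]
d = √[32400 + 10609 + 11449]
d = √54458
d ≈ 233.36


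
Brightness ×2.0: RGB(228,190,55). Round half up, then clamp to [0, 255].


Multiply each channel by 2.0, round half up, clamp to [0, 255]
R: 228×2.0 = 456 → clamp → 255
G: 190×2.0 = 380 → clamp → 255
B: 55×2.0 = 110
= RGB(255, 255, 110)


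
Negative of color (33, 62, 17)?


Invert: (255-R, 255-G, 255-B)
R: 255-33 = 222
G: 255-62 = 193
B: 255-17 = 238
= RGB(222, 193, 238)


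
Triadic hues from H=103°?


Triadic: equally spaced at 120° intervals
H1 = 103°
H2 = (103 + 120) mod 360 = 223°
H3 = (103 + 240) mod 360 = 343°
Triadic = 103°, 223°, 343°


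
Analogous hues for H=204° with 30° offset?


Base hue: 204°
Left analog: (204 - 30) mod 360 = 174°
Right analog: (204 + 30) mod 360 = 234°
Analogous hues = 174° and 234°


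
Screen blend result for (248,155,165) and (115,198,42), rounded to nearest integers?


Screen: C = 255 - (255-A)×(255-B)/255, rounded to nearest integer
R: 255 - (255-248)×(255-115)/255 = 255 - 980/255 ≈ 255 - 3.843 = 251.157 → 251
G: 255 - (255-155)×(255-198)/255 = 255 - 5700/255 ≈ 255 - 22.353 = 232.647 → 233
B: 255 - (255-165)×(255-42)/255 = 255 - 19170/255 ≈ 255 - 75.176 = 179.824 → 180
= RGB(251, 233, 180)


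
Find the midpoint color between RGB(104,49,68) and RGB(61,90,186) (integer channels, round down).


Midpoint: each channel = ⌊(C₁+C₂)/2⌋
R: ⌊(104+61)/2⌋ = 82
G: ⌊(49+90)/2⌋ = 69
B: ⌊(68+186)/2⌋ = 127
= RGB(82, 69, 127)


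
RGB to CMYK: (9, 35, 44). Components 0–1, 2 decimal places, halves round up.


R'=9/255≈0.0353, G'=35/255≈0.1373, B'=44/255≈0.1725
K = 1 - max(R',G',B') = 1 - 44/255 = 211/255 = 0.82745… → 0.83
(1-R'-K)/(1-K) simplifies to (max-R)/max with max = 44:
C = (44-9)/44 = 35/44 = 0.79545… → 0.80
M = (44-35)/44 = 9/44 = 0.20454… → 0.20
Y = (44-44)/44 = 0/44 = 0 → 0.00
= CMYK(0.80, 0.20, 0.00, 0.83)


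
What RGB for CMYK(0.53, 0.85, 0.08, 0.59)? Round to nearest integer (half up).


R = 255 × (1-C) × (1-K) = 255 × 0.47 × 0.41 = 49.1385 → 49
G = 255 × (1-M) × (1-K) = 255 × 0.15 × 0.41 = 15.6825 → 16
B = 255 × (1-Y) × (1-K) = 255 × 0.92 × 0.41 = 96.186 → 96
= RGB(49, 16, 96)


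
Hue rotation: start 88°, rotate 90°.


New hue = (H + rotation) mod 360
New hue = (88 + 90) mod 360
= 178 mod 360
= 178°


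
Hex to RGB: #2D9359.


2D → 45 (R)
93 → 147 (G)
59 → 89 (B)
= RGB(45, 147, 89)


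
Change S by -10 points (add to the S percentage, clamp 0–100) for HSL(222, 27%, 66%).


Original S = 27%
Adjustment = -10 percentage points
New S = 27 + (-10) = 17
Clamp to [0, 100] → 17
= HSL(222°, 17%, 66%)


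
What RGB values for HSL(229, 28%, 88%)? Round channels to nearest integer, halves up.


H=229°, S=0.28, L=0.88
C = (1-|2L-1|)×S = (1-|0.76|)×0.28 = 0.0672
H' = H/60 = 229/60 ≈ 3.8167; X = C×(1-|H' mod 2 - 1|) = 0.01232
m = L - C/2 = 0.88 - 0.0336 = 0.8464
Sector ⌊H'⌋ = 3 → (R',G',B') = (0.0, 0.01232, 0.0672)
RGB = ((R'+m)×255, (G'+m)×255, (B'+m)×255) = (215.832, 218.9736, 232.968)
Round half up → RGB(216, 219, 233)


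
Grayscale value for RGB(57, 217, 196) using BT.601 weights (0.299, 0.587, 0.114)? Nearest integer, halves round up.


Gray = 0.299×R + 0.587×G + 0.114×B
Gray = 0.299×57 + 0.587×217 + 0.114×196
Gray = 17.043 + 127.379 + 22.344
Gray = 166.766 → round half up → 167
Gray = 167


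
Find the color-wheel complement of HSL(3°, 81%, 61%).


Complement = opposite side of color wheel = hue + 180°
H' = (3 + 180) mod 360 = 183°
S and L unchanged.
= HSL(183°, 81%, 61%)


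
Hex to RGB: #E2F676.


E2 → 226 (R)
F6 → 246 (G)
76 → 118 (B)
= RGB(226, 246, 118)


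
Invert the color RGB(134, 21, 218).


Invert: (255-R, 255-G, 255-B)
R: 255-134 = 121
G: 255-21 = 234
B: 255-218 = 37
= RGB(121, 234, 37)


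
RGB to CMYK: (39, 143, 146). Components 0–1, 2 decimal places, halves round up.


R'=39/255≈0.1529, G'=143/255≈0.5608, B'=146/255≈0.5725
K = 1 - max(R',G',B') = 1 - 146/255 = 109/255 = 0.42745… → 0.43
(1-R'-K)/(1-K) simplifies to (max-R)/max with max = 146:
C = (146-39)/146 = 107/146 = 0.73287… → 0.73
M = (146-143)/146 = 3/146 = 0.02054… → 0.02
Y = (146-146)/146 = 0/146 = 0 → 0.00
= CMYK(0.73, 0.02, 0.00, 0.43)


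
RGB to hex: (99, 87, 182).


R = 99 → 63 (hex)
G = 87 → 57 (hex)
B = 182 → B6 (hex)
Hex = #6357B6


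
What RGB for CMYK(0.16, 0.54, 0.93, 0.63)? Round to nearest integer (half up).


R = 255 × (1-C) × (1-K) = 255 × 0.84 × 0.37 = 79.254 → 79
G = 255 × (1-M) × (1-K) = 255 × 0.46 × 0.37 = 43.401 → 43
B = 255 × (1-Y) × (1-K) = 255 × 0.07 × 0.37 = 6.6045 → 7
= RGB(79, 43, 7)


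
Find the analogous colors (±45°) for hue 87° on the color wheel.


Base hue: 87°
Left analog: (87 - 45) mod 360 = 42°
Right analog: (87 + 45) mod 360 = 132°
Analogous hues = 42° and 132°


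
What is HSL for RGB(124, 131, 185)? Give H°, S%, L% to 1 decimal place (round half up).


Normalize: R'=124/255≈0.4863, G'=131/255≈0.5137, B'=185/255≈0.7255
Max=185/255, Min=124/255, Δ=Max-Min=61/255
L = (Max+Min)/2 = (185+124)/510 = 309/510 = 0.60588… → L = 60.6%
L > 0.5 → S = Δ/(2-Max-Min) = 61/(510-185-124) = 61/201 = 0.30348… → S = 30.3%
(the 1/255 factors cancel in S and H, so raw channel differences can be used)
Max is B' → H = 60 × ((R-G)/Δ + 4) = 60 × ((124-131)/61 + 4)
  -7/61 + 4 = -0.1147… + 4 = 3.8852…
  H = 60 × 3.8852… = 233.114…° → H = 233.1°
= HSL(233.1°, 30.3%, 60.6%)


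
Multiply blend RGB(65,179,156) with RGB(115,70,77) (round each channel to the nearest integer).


Multiply: C = A×B/255, rounded to nearest integer
R: 65×115/255 = 7475/255 ≈ 29.314 → 29
G: 179×70/255 = 12530/255 ≈ 49.137 → 49
B: 156×77/255 = 12012/255 ≈ 47.106 → 47
= RGB(29, 49, 47)


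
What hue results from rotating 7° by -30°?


New hue = (H + rotation) mod 360
New hue = (7 -30) mod 360
= -23 mod 360
= 337°


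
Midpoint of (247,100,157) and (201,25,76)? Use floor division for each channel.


Midpoint: each channel = ⌊(C₁+C₂)/2⌋
R: ⌊(247+201)/2⌋ = 224
G: ⌊(100+25)/2⌋ = 62
B: ⌊(157+76)/2⌋ = 116
= RGB(224, 62, 116)


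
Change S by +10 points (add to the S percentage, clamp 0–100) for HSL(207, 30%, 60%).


Original S = 30%
Adjustment = +10 percentage points
New S = 30 + (10) = 40
Clamp to [0, 100] → 40
= HSL(207°, 40%, 60%)


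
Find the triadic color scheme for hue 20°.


Triadic: equally spaced at 120° intervals
H1 = 20°
H2 = (20 + 120) mod 360 = 140°
H3 = (20 + 240) mod 360 = 260°
Triadic = 20°, 140°, 260°


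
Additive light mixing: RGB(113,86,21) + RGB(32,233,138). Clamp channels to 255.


Additive: each channel = min(255, C₁+C₂)
R: 113+32 = 145 → 145
G: 86+233 = 319 → 255
B: 21+138 = 159 → 159
= RGB(145, 255, 159)


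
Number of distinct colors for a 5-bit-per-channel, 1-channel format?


Total bits = 5 bits/channel × 1 channels = 5 bits
Distinct colors = 2^5
= 32 colors


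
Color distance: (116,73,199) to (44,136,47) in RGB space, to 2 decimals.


d = √[(R₁-R₂)² + (G₁-G₂)² + (B₁-B₂)²]
d = √[(116-44)² + (73-136)² + (199-47)²]
d = √[5184 + 3969 + 23104]
d = √32257
d ≈ 179.60


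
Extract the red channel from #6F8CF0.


Color: #6F8CF0
R = 6F = 111
G = 8C = 140
B = F0 = 240
Red = 111


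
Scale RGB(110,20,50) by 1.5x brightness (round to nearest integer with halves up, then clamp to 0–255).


Multiply each channel by 1.5, round half up, clamp to [0, 255]
R: 110×1.5 = 165
G: 20×1.5 = 30
B: 50×1.5 = 75
= RGB(165, 30, 75)


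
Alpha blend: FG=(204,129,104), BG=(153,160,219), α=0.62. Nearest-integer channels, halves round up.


C = α×F + (1-α)×B, with 1-α = 0.38
R: 0.62×204 + 0.38×153 = 126.48 + 58.14 = 184.62 → 185
G: 0.62×129 + 0.38×160 = 79.98 + 60.80 = 140.78 → 141
B: 0.62×104 + 0.38×219 = 64.48 + 83.22 = 147.70 → 148
= RGB(185, 141, 148)


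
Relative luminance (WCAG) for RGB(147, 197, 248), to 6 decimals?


Linearize each channel (sRGB transfer function): c = v/255; c_lin = c/12.92 if c ≤ 0.04045, else ((c+0.055)/1.055)^2.4
  R: 147/255 ≈ 0.576471 > 0.04045 → ((0.576471+0.055)/1.055)^2.4 ≈ 0.291771
  G: 197/255 ≈ 0.772549 > 0.04045 → ((0.772549+0.055)/1.055)^2.4 ≈ 0.558340
  B: 248/255 ≈ 0.972549 > 0.04045 → ((0.972549+0.055)/1.055)^2.4 ≈ 0.938686
R_lin = 0.291771, G_lin = 0.558340, B_lin = 0.938686
L = 0.2126×R + 0.7152×G + 0.0722×B
L = 0.2126×0.291771 + 0.7152×0.558340 + 0.0722×0.938686
L ≈ 0.529129


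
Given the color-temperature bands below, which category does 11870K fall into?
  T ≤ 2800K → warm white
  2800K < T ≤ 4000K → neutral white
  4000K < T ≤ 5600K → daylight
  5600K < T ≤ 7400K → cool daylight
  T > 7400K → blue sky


Temperature: 11870K
11870K > 7400K → blue sky
Classification: blue sky


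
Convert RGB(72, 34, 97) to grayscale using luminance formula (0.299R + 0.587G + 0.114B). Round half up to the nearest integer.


Gray = 0.299×R + 0.587×G + 0.114×B
Gray = 0.299×72 + 0.587×34 + 0.114×97
Gray = 21.528 + 19.958 + 11.058
Gray = 52.544 → round half up → 53
Gray = 53


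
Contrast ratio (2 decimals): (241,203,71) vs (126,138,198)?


Linearize each sRGB channel c=v/255: c/12.92 if c ≤ 0.04045 else ((c+0.055)/1.055)^2.4
L = 0.2126×R_lin + 0.7152×G_lin + 0.0722×B_lin
Color 1 (241,203,71):
  R=241: 241/255≈0.9451 > 0.04045 → ((0.9451+0.055)/1.055)^2.4 ≈ 0.87962
  G=203: 203/255≈0.7961 > 0.04045 → ((0.7961+0.055)/1.055)^2.4 ≈ 0.59720
  B=71: 71/255≈0.2784 > 0.04045 → ((0.2784+0.055)/1.055)^2.4 ≈ 0.06301
  L1 = 0.2126×0.87962 + 0.7152×0.59720 + 0.0722×0.06301 ≈ 0.61868
Color 2 (126,138,198):
  R=126: 126/255≈0.4941 > 0.04045 → ((0.4941+0.055)/1.055)^2.4 ≈ 0.20864
  G=138: 138/255≈0.5412 > 0.04045 → ((0.5412+0.055)/1.055)^2.4 ≈ 0.25415
  B=198: 198/255≈0.7765 > 0.04045 → ((0.7765+0.055)/1.055)^2.4 ≈ 0.56471
  L2 = 0.2126×0.20864 + 0.7152×0.25415 + 0.0722×0.56471 ≈ 0.26690
Lighter = 0.61868, Darker = 0.26690
Ratio = (L_lighter + 0.05) / (L_darker + 0.05)
Ratio = (0.61868 + 0.05) / (0.26690 + 0.05) = 0.66868 / 0.31690 ≈ 2.1101
Ratio ≈ 2.11:1


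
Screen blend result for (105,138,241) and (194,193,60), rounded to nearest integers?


Screen: C = 255 - (255-A)×(255-B)/255, rounded to nearest integer
R: 255 - (255-105)×(255-194)/255 = 255 - 9150/255 ≈ 255 - 35.882 = 219.118 → 219
G: 255 - (255-138)×(255-193)/255 = 255 - 7254/255 ≈ 255 - 28.447 = 226.553 → 227
B: 255 - (255-241)×(255-60)/255 = 255 - 2730/255 ≈ 255 - 10.706 = 244.294 → 244
= RGB(219, 227, 244)


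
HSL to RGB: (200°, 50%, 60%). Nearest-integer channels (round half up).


H=200°, S=0.50, L=0.60
C = (1-|2L-1|)×S = (1-|0.20|)×0.50 = 0.4
H' = H/60 = 200/60 ≈ 3.3333; X = C×(1-|H' mod 2 - 1|) ≈ 0.2667
m = L - C/2 = 0.60 - 0.2 = 0.4
Sector ⌊H'⌋ = 3 → (R',G',B') = (0.0, ≈0.2667, 0.4)
RGB = ((R'+m)×255, (G'+m)×255, (B'+m)×255) = (102.0, 170.0, 204.0)
Round half up → RGB(102, 170, 204)


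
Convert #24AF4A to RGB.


24 → 36 (R)
AF → 175 (G)
4A → 74 (B)
= RGB(36, 175, 74)


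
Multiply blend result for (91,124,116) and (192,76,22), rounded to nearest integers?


Multiply: C = A×B/255, rounded to nearest integer
R: 91×192/255 = 17472/255 ≈ 68.518 → 69
G: 124×76/255 = 9424/255 ≈ 36.957 → 37
B: 116×22/255 = 2552/255 ≈ 10.008 → 10
= RGB(69, 37, 10)


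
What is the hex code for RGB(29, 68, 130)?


R = 29 → 1D (hex)
G = 68 → 44 (hex)
B = 130 → 82 (hex)
Hex = #1D4482


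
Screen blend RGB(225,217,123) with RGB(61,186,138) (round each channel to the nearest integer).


Screen: C = 255 - (255-A)×(255-B)/255, rounded to nearest integer
R: 255 - (255-225)×(255-61)/255 = 255 - 5820/255 ≈ 255 - 22.824 = 232.176 → 232
G: 255 - (255-217)×(255-186)/255 = 255 - 2622/255 ≈ 255 - 10.282 = 244.718 → 245
B: 255 - (255-123)×(255-138)/255 = 255 - 15444/255 ≈ 255 - 60.565 = 194.435 → 194
= RGB(232, 245, 194)
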